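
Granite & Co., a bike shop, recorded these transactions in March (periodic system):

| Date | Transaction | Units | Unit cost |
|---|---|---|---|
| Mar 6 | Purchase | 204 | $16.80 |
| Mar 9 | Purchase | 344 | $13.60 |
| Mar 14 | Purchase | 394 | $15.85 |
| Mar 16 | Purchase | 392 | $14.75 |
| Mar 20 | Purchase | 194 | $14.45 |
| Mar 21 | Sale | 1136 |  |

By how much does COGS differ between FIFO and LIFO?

FIFO COGS: 204 @ $16.80 + 344 @ $13.60 + 394 @ $15.85 + 194 @ $14.75 = $17,212.00
LIFO COGS: 194 @ $14.45 + 392 @ $14.75 + 394 @ $15.85 + 156 @ $13.60 = $16,951.80
Difference = |$17,212.00 − $16,951.80| = $260.20

$260.20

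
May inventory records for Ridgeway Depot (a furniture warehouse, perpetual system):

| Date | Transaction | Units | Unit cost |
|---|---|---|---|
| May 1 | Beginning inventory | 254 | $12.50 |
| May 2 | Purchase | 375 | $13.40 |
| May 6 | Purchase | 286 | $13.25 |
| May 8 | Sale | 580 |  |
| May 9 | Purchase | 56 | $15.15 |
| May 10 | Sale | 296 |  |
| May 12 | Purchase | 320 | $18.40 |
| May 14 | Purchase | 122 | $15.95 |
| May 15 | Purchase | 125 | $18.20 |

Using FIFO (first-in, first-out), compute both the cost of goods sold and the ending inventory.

COGS = $11,472.75; ending inventory = $11,474.05

May 8, 580 sold [FIFO — oldest first]: 254 @ $12.50 + 326 @ $13.40 = $7,543.40
May 10, 296 sold [FIFO — oldest first]: 49 @ $13.40 + 247 @ $13.25 = $3,929.35
Total COGS = $7,543.40 + $3,929.35 = $11,472.75
Ending inventory: 39 @ $13.25 + 56 @ $15.15 + 320 @ $18.40 + 122 @ $15.95 + 125 @ $18.20 = $11,474.05
Check: goods available $22,946.80 = COGS $11,472.75 + ending $11,474.05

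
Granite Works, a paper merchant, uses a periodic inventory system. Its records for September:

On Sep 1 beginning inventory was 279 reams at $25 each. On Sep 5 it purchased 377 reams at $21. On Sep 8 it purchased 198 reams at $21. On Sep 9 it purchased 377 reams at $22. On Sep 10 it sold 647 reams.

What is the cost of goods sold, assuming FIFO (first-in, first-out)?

Sep 10, 647 sold [FIFO — oldest first]: 279 @ $25 + 368 @ $21 = $14,703
Ending inventory: 9 @ $21 + 198 @ $21 + 377 @ $22 = $12,641

COGS = $14,703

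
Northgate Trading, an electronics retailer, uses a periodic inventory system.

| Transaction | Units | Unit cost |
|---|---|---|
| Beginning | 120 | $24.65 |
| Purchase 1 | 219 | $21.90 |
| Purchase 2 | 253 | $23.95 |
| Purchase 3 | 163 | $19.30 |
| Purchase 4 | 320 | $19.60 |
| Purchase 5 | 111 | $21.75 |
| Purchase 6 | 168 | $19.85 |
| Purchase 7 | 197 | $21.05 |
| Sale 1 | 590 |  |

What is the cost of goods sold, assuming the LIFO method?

COGS = $12,130.30

Sale 1 (590) [LIFO — newest first]: 197 @ $21.05 + 168 @ $19.85 + 111 @ $21.75 + 114 @ $19.60 = $12,130.30
Ending inventory: 120 @ $24.65 + 219 @ $21.90 + 253 @ $23.95 + 163 @ $19.30 + 206 @ $19.60 = $20,996.95
Check: goods available $33,127.25 = COGS $12,130.30 + ending $20,996.95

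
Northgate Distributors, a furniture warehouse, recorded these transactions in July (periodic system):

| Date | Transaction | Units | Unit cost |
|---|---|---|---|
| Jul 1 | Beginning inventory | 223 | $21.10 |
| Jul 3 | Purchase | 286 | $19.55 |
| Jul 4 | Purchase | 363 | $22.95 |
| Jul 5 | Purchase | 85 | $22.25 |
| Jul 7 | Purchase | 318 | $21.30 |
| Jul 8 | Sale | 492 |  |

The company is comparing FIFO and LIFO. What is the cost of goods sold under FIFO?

FIFO COGS: 223 @ $21.10 + 269 @ $19.55 = $9,964.25
LIFO COGS: 318 @ $21.30 + 85 @ $22.25 + 89 @ $22.95 = $10,707.20

COGS = $9,964.25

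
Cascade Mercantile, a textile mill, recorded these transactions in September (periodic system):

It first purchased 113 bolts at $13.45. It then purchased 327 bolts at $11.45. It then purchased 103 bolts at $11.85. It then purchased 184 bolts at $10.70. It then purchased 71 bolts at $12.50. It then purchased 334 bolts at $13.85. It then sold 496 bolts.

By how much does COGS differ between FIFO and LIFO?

$559.50

FIFO COGS: 113 @ $13.45 + 327 @ $11.45 + 56 @ $11.85 = $5,927.60
LIFO COGS: 334 @ $13.85 + 71 @ $12.50 + 91 @ $10.70 = $6,487.10
Difference = |$5,927.60 − $6,487.10| = $559.50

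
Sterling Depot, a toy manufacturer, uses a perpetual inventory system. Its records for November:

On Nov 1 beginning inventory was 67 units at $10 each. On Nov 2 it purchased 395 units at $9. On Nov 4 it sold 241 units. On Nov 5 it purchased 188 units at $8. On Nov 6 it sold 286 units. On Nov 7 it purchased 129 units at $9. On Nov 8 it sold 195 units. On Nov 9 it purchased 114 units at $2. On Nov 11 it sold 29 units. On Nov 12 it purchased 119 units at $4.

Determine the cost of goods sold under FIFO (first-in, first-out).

Nov 4, 241 sold [FIFO — oldest first]: 67 @ $10 + 174 @ $9 = $2,236
Nov 6, 286 sold [FIFO — oldest first]: 221 @ $9 + 65 @ $8 = $2,509
Nov 8, 195 sold [FIFO — oldest first]: 123 @ $8 + 72 @ $9 = $1,632
Nov 11, 29 sold [FIFO — oldest first]: 29 @ $9 = $261
Total COGS = $2,236 + $2,509 + $1,632 + $261 = $6,638
Ending inventory: 28 @ $9 + 114 @ $2 + 119 @ $4 = $956
Check: goods available $7,594 = COGS $6,638 + ending $956

COGS = $6,638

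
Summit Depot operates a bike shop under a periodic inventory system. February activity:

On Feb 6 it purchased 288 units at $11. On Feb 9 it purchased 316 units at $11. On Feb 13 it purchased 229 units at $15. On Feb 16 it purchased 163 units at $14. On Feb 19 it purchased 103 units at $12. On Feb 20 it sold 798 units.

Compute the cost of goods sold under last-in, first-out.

COGS = $10,286

Feb 20, 798 sold [LIFO — newest first]: 103 @ $12 + 163 @ $14 + 229 @ $15 + 303 @ $11 = $10,286
Ending inventory: 288 @ $11 + 13 @ $11 = $3,311
Check: goods available $13,597 = COGS $10,286 + ending $3,311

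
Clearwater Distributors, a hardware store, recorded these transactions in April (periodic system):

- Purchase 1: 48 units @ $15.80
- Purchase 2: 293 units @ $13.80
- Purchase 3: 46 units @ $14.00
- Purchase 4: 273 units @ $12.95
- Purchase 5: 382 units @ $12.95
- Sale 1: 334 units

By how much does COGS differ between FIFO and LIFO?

$379.90

FIFO COGS: 48 @ $15.80 + 286 @ $13.80 = $4,705.20
LIFO COGS: 334 @ $12.95 = $4,325.30
Difference = |$4,705.20 − $4,325.30| = $379.90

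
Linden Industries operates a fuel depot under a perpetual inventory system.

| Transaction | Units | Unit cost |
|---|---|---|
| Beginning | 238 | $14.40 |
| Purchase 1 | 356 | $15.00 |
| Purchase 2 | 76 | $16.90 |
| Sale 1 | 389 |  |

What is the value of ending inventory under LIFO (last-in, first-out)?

Sale 1 (389) [LIFO — newest first]: 76 @ $16.90 + 313 @ $15.00 = $5,979.40
Ending inventory: 238 @ $14.40 + 43 @ $15.00 = $4,072.20

Ending inventory = $4,072.20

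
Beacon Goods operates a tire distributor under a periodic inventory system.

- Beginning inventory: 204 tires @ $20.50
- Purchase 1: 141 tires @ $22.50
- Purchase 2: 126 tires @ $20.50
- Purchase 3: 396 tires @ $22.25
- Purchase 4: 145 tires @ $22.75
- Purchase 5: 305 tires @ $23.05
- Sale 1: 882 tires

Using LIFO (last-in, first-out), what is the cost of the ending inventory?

Sale 1 (882) [LIFO — newest first]: 305 @ $23.05 + 145 @ $22.75 + 396 @ $22.25 + 36 @ $20.50 = $19,878.00
Ending inventory: 204 @ $20.50 + 141 @ $22.50 + 90 @ $20.50 = $9,199.50
Check: goods available $29,077.50 = COGS $19,878.00 + ending $9,199.50

Ending inventory = $9,199.50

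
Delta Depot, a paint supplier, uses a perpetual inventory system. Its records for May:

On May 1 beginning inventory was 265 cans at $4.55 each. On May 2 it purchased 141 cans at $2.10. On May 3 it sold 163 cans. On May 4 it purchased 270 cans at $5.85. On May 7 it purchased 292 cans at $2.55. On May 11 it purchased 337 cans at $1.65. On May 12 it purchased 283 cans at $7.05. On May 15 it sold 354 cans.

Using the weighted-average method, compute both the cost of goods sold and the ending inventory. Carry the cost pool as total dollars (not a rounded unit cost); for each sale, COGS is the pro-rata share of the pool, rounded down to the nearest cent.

COGS = $2,037.38; ending inventory = $4,339.77

After May 1: 265 on hand, pool $1,205.75 (≈ $4.5500 each)
After May 2: 406 on hand, pool $1,501.85 (≈ $3.6991 each)
May 3, sell 163: 163/406 × $1,501.85 → $602.95
After May 4: 513 on hand, pool $2,478.40 (≈ $4.8312 each)
After May 7: 805 on hand, pool $3,223.00 (≈ $4.0037 each)
After May 11: 1142 on hand, pool $3,779.05 (≈ $3.3092 each)
After May 12: 1425 on hand, pool $5,774.20 (≈ $4.0521 each)
May 15, sell 354: 354/1425 × $5,774.20 → $1,434.43
Total COGS = $602.95 + $1,434.43 = $2,037.38
Ending inventory (cost pool remaining) = $4,339.77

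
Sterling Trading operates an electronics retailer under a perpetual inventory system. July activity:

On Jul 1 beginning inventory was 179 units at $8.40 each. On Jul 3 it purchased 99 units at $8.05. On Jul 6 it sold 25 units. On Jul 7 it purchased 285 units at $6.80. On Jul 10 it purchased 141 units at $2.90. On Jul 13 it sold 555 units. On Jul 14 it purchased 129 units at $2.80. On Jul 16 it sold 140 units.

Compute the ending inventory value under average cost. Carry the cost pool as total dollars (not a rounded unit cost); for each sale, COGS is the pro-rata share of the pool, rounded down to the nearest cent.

Ending inventory = $523.53

After Jul 1: 179 on hand, pool $1,503.60 (≈ $8.4000 each)
After Jul 3: 278 on hand, pool $2,300.55 (≈ $8.2754 each)
Jul 6, sell 25: 25/278 × $2,300.55 → $206.88
After Jul 7: 538 on hand, pool $4,031.67 (≈ $7.4938 each)
After Jul 10: 679 on hand, pool $4,440.57 (≈ $6.5399 each)
Jul 13, sell 555: 555/679 × $4,440.57 → $3,629.62
After Jul 14: 253 on hand, pool $1,172.15 (≈ $4.6330 each)
Jul 16, sell 140: 140/253 × $1,172.15 → $648.62
Total COGS = $206.88 + $3,629.62 + $648.62 = $4,485.12
Ending inventory (cost pool remaining) = $523.53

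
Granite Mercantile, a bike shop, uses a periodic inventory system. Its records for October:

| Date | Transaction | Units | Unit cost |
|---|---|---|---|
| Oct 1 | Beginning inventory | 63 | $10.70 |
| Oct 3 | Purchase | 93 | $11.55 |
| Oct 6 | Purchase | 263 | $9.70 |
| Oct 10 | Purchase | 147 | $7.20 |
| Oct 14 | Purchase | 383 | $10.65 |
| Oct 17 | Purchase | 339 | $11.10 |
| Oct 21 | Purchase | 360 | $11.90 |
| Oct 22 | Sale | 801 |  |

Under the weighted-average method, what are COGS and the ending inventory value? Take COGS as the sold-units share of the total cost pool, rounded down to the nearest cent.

COGS = $8,497.79; ending inventory = $8,985.81

Oct 22, sell 801: 801/1648 × $17,483.60 → $8,497.79
Ending inventory (cost pool remaining) = $8,985.81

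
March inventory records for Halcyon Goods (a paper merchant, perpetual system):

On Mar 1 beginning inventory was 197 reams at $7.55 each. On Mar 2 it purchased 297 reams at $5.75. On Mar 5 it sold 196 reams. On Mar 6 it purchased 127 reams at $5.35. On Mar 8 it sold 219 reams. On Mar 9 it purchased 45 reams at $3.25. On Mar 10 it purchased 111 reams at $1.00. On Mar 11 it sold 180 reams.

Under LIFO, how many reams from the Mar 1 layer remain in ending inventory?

Mar 5, 196 sold [LIFO — newest first]: 196 @ $5.75 = $1,127.00
Mar 8, 219 sold [LIFO — newest first]: 127 @ $5.35 + 92 @ $5.75 = $1,208.45
Mar 11, 180 sold [LIFO — newest first]: 111 @ $1.00 + 45 @ $3.25 + 9 @ $5.75 + 15 @ $7.55 = $422.25
Total COGS = $1,127.00 + $1,208.45 + $422.25 = $2,757.70
Ending inventory: 182 @ $7.55 = $1,374.10

182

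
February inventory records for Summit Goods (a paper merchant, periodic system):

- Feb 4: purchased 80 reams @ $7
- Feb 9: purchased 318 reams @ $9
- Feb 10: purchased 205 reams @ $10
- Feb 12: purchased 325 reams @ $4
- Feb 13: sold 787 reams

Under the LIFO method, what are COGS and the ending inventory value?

Feb 13, 787 sold [LIFO — newest first]: 325 @ $4 + 205 @ $10 + 257 @ $9 = $5,663
Ending inventory: 80 @ $7 + 61 @ $9 = $1,109

COGS = $5,663; ending inventory = $1,109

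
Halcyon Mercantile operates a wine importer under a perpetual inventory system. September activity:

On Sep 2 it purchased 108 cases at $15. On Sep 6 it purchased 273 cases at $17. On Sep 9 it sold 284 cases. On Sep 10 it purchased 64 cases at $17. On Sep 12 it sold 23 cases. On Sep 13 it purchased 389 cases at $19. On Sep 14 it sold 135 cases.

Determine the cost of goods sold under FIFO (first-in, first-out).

COGS = $7,298

Sep 9, 284 sold [FIFO — oldest first]: 108 @ $15 + 176 @ $17 = $4,612
Sep 12, 23 sold [FIFO — oldest first]: 23 @ $17 = $391
Sep 14, 135 sold [FIFO — oldest first]: 74 @ $17 + 61 @ $17 = $2,295
Total COGS = $4,612 + $391 + $2,295 = $7,298
Ending inventory: 3 @ $17 + 389 @ $19 = $7,442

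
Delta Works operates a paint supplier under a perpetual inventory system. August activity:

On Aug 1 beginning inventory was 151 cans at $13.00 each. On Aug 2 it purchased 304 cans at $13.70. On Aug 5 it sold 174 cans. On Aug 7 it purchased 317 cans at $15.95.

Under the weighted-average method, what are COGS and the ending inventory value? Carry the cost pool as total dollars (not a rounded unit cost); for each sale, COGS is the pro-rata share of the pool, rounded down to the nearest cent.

After Aug 1: 151 on hand, pool $1,963.00 (≈ $13.0000 each)
After Aug 2: 455 on hand, pool $6,127.80 (≈ $13.4677 each)
Aug 5, sell 174: 174/455 × $6,127.80 → $2,343.37
After Aug 7: 598 on hand, pool $8,840.58 (≈ $14.7836 each)
Ending inventory (cost pool remaining) = $8,840.58

COGS = $2,343.37; ending inventory = $8,840.58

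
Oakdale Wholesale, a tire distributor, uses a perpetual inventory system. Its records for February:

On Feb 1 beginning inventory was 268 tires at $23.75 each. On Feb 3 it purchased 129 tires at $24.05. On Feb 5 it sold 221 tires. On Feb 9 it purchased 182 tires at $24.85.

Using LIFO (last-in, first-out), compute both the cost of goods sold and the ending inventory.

COGS = $5,287.45; ending inventory = $8,702.70

Feb 5, 221 sold [LIFO — newest first]: 129 @ $24.05 + 92 @ $23.75 = $5,287.45
Ending inventory: 176 @ $23.75 + 182 @ $24.85 = $8,702.70
Check: goods available $13,990.15 = COGS $5,287.45 + ending $8,702.70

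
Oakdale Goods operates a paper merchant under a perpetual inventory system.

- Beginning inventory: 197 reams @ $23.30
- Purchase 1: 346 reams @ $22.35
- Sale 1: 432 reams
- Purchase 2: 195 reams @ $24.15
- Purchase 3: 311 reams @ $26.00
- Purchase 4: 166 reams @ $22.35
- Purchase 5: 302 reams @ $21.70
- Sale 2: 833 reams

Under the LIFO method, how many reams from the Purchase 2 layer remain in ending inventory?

Sale 1 (432) [LIFO — newest first]: 346 @ $22.35 + 86 @ $23.30 = $9,736.90
Sale 2 (833) [LIFO — newest first]: 302 @ $21.70 + 166 @ $22.35 + 311 @ $26.00 + 54 @ $24.15 = $19,653.60
Total COGS = $9,736.90 + $19,653.60 = $29,390.50
Ending inventory: 111 @ $23.30 + 141 @ $24.15 = $5,991.45

141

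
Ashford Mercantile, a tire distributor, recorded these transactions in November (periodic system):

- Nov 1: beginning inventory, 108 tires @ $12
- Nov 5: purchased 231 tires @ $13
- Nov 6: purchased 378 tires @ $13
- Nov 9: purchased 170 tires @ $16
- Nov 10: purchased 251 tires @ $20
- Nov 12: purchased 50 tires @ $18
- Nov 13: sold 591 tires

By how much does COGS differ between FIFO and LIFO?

FIFO COGS: 108 @ $12 + 231 @ $13 + 252 @ $13 = $7,575
LIFO COGS: 50 @ $18 + 251 @ $20 + 170 @ $16 + 120 @ $13 = $10,200
Difference = |$7,575 − $10,200| = $2,625

$2,625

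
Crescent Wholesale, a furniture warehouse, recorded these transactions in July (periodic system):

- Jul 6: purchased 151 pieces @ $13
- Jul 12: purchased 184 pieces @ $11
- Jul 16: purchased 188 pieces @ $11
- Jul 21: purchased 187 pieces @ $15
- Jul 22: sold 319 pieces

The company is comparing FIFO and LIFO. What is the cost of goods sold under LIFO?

COGS = $4,257

FIFO COGS: 151 @ $13 + 168 @ $11 = $3,811
LIFO COGS: 187 @ $15 + 132 @ $11 = $4,257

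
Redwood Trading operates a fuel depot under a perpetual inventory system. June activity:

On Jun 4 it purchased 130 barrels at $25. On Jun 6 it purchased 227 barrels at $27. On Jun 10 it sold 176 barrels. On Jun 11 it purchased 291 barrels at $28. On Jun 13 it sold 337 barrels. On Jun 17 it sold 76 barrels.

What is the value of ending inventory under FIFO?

Ending inventory = $1,652

Jun 10, 176 sold [FIFO — oldest first]: 130 @ $25 + 46 @ $27 = $4,492
Jun 13, 337 sold [FIFO — oldest first]: 181 @ $27 + 156 @ $28 = $9,255
Jun 17, 76 sold [FIFO — oldest first]: 76 @ $28 = $2,128
Total COGS = $4,492 + $9,255 + $2,128 = $15,875
Ending inventory: 59 @ $28 = $1,652
Check: goods available $17,527 = COGS $15,875 + ending $1,652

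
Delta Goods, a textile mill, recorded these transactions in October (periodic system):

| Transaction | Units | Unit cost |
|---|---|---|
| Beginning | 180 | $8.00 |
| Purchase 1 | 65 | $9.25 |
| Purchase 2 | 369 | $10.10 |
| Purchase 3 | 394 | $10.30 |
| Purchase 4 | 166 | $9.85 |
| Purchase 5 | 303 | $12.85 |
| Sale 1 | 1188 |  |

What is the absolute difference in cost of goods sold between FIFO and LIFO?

FIFO COGS: 180 @ $8.00 + 65 @ $9.25 + 369 @ $10.10 + 394 @ $10.30 + 166 @ $9.85 + 14 @ $12.85 = $11,641.35
LIFO COGS: 303 @ $12.85 + 166 @ $9.85 + 394 @ $10.30 + 325 @ $10.10 = $12,869.35
Difference = |$11,641.35 − $12,869.35| = $1,228.00

$1,228.00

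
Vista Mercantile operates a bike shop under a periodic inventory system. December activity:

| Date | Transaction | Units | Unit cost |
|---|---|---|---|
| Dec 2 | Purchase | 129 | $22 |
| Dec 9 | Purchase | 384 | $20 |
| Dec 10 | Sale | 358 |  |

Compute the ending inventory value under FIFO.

Ending inventory = $3,100

Dec 10, 358 sold [FIFO — oldest first]: 129 @ $22 + 229 @ $20 = $7,418
Ending inventory: 155 @ $20 = $3,100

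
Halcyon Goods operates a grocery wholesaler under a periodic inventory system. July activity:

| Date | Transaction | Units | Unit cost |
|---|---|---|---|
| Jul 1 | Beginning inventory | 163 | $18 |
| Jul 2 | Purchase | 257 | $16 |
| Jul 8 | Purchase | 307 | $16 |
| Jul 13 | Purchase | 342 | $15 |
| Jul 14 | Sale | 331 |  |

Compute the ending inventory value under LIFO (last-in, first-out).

Jul 14, 331 sold [LIFO — newest first]: 331 @ $15 = $4,965
Ending inventory: 163 @ $18 + 257 @ $16 + 307 @ $16 + 11 @ $15 = $12,123

Ending inventory = $12,123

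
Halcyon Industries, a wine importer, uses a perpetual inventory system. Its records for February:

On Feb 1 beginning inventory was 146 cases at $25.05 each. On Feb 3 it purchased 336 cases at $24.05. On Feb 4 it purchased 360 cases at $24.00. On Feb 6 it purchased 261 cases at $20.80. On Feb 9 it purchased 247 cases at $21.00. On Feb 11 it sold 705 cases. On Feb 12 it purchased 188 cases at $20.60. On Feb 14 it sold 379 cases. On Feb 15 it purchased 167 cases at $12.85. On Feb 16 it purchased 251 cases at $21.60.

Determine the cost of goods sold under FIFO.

Feb 11, 705 sold [FIFO — oldest first]: 146 @ $25.05 + 336 @ $24.05 + 223 @ $24.00 = $17,090.10
Feb 14, 379 sold [FIFO — oldest first]: 137 @ $24.00 + 242 @ $20.80 = $8,321.60
Total COGS = $17,090.10 + $8,321.60 = $25,411.70
Ending inventory: 19 @ $20.80 + 247 @ $21.00 + 188 @ $20.60 + 167 @ $12.85 + 251 @ $21.60 = $17,022.55
Check: goods available $42,434.25 = COGS $25,411.70 + ending $17,022.55

COGS = $25,411.70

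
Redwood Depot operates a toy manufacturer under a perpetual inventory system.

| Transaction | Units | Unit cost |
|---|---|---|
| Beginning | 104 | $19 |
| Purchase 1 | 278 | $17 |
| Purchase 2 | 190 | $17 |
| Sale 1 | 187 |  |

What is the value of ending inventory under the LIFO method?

Sale 1 (187) [LIFO — newest first]: 187 @ $17 = $3,179
Ending inventory: 104 @ $19 + 278 @ $17 + 3 @ $17 = $6,753

Ending inventory = $6,753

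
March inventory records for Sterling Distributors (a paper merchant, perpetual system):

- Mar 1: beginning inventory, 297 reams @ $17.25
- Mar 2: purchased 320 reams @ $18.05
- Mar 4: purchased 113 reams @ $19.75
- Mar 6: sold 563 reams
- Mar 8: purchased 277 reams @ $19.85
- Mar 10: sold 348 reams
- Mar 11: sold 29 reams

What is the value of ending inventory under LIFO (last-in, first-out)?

Ending inventory = $1,155.75

Mar 6, 563 sold [LIFO — newest first]: 113 @ $19.75 + 320 @ $18.05 + 130 @ $17.25 = $10,250.25
Mar 10, 348 sold [LIFO — newest first]: 277 @ $19.85 + 71 @ $17.25 = $6,723.20
Mar 11, 29 sold [LIFO — newest first]: 29 @ $17.25 = $500.25
Total COGS = $10,250.25 + $6,723.20 + $500.25 = $17,473.70
Ending inventory: 67 @ $17.25 = $1,155.75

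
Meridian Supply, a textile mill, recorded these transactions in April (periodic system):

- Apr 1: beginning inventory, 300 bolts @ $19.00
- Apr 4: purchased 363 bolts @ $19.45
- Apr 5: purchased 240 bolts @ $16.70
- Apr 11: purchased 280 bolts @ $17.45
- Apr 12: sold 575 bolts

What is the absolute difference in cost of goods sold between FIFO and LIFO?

$1,085.00

FIFO COGS: 300 @ $19.00 + 275 @ $19.45 = $11,048.75
LIFO COGS: 280 @ $17.45 + 240 @ $16.70 + 55 @ $19.45 = $9,963.75
Difference = |$11,048.75 − $9,963.75| = $1,085.00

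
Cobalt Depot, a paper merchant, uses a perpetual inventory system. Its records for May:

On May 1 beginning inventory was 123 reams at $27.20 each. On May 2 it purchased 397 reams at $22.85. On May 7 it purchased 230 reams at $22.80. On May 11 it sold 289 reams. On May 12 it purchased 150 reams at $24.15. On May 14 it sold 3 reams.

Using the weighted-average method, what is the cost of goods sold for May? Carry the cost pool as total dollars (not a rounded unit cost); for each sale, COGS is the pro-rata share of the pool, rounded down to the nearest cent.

COGS = $6,876.47

After May 1: 123 on hand, pool $3,345.60 (≈ $27.2000 each)
After May 2: 520 on hand, pool $12,417.05 (≈ $23.8789 each)
After May 7: 750 on hand, pool $17,661.05 (≈ $23.5481 each)
May 11, sell 289: 289/750 × $17,661.05 → $6,805.39
After May 12: 611 on hand, pool $14,478.16 (≈ $23.6958 each)
May 14, sell 3: 3/611 × $14,478.16 → $71.08
Total COGS = $6,805.39 + $71.08 = $6,876.47
Ending inventory (cost pool remaining) = $14,407.08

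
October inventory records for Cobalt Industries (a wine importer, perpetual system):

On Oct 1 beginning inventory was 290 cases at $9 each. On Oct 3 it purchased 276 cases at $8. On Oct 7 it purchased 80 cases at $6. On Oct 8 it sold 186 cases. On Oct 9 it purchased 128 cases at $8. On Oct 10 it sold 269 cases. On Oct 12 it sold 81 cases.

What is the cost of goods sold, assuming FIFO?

COGS = $4,578

Oct 8, 186 sold [FIFO — oldest first]: 186 @ $9 = $1,674
Oct 10, 269 sold [FIFO — oldest first]: 104 @ $9 + 165 @ $8 = $2,256
Oct 12, 81 sold [FIFO — oldest first]: 81 @ $8 = $648
Total COGS = $1,674 + $2,256 + $648 = $4,578
Ending inventory: 30 @ $8 + 80 @ $6 + 128 @ $8 = $1,744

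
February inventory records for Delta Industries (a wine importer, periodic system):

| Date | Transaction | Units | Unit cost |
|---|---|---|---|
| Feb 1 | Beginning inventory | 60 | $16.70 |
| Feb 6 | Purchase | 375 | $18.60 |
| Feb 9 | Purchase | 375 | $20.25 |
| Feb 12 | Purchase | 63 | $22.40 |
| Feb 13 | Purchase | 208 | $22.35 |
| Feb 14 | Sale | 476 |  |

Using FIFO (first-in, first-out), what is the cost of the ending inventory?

Ending inventory = $12,823.50

Feb 14, 476 sold [FIFO — oldest first]: 60 @ $16.70 + 375 @ $18.60 + 41 @ $20.25 = $8,807.25
Ending inventory: 334 @ $20.25 + 63 @ $22.40 + 208 @ $22.35 = $12,823.50
Check: goods available $21,630.75 = COGS $8,807.25 + ending $12,823.50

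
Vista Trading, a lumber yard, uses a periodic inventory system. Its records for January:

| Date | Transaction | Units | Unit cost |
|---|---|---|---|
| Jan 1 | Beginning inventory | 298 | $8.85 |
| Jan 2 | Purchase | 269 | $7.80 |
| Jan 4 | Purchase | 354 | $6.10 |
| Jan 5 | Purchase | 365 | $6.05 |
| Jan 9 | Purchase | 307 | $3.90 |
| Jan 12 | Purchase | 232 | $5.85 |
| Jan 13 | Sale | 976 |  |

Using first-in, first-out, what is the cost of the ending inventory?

Jan 13, 976 sold [FIFO — oldest first]: 298 @ $8.85 + 269 @ $7.80 + 354 @ $6.10 + 55 @ $6.05 = $7,227.65
Ending inventory: 310 @ $6.05 + 307 @ $3.90 + 232 @ $5.85 = $4,430.00

Ending inventory = $4,430.00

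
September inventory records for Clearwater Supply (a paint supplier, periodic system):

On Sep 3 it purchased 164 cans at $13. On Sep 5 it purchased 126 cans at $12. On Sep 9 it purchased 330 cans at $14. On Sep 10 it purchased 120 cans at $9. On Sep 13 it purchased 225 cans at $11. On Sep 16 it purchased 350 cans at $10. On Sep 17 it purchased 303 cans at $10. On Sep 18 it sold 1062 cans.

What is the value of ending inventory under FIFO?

Sep 18, 1062 sold [FIFO — oldest first]: 164 @ $13 + 126 @ $12 + 330 @ $14 + 120 @ $9 + 225 @ $11 + 97 @ $10 = $12,789
Ending inventory: 253 @ $10 + 303 @ $10 = $5,560

Ending inventory = $5,560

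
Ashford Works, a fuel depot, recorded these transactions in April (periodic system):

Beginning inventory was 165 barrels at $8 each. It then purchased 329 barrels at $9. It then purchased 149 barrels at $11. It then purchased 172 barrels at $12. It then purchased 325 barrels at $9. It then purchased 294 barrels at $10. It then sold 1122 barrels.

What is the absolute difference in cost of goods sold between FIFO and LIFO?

$459

FIFO COGS: 165 @ $8 + 329 @ $9 + 149 @ $11 + 172 @ $12 + 307 @ $9 = $10,747
LIFO COGS: 294 @ $10 + 325 @ $9 + 172 @ $12 + 149 @ $11 + 182 @ $9 = $11,206
Difference = |$10,747 − $11,206| = $459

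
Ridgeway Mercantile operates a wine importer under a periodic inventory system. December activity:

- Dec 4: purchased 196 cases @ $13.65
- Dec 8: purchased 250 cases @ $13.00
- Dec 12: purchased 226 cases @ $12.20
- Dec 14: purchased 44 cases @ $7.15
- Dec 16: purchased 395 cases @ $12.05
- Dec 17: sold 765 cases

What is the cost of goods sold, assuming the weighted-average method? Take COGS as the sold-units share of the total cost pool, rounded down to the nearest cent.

COGS = $9,472.60

Dec 17, sell 765: 765/1111 × $13,756.95 → $9,472.60
Ending inventory (cost pool remaining) = $4,284.35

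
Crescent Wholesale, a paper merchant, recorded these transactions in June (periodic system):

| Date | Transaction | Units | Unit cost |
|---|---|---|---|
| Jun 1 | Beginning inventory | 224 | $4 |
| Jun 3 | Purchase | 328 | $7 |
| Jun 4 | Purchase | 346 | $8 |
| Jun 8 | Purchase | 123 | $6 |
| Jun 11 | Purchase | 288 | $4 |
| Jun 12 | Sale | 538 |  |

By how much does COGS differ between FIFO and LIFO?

$188

FIFO COGS: 224 @ $4 + 314 @ $7 = $3,094
LIFO COGS: 288 @ $4 + 123 @ $6 + 127 @ $8 = $2,906
Difference = |$3,094 − $2,906| = $188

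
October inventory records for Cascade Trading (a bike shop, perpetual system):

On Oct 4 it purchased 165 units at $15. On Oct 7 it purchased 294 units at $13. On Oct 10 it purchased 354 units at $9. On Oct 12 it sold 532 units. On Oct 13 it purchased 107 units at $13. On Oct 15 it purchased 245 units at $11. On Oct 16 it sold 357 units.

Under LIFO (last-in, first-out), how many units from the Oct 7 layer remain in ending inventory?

Oct 12, 532 sold [LIFO — newest first]: 354 @ $9 + 178 @ $13 = $5,500
Oct 16, 357 sold [LIFO — newest first]: 245 @ $11 + 107 @ $13 + 5 @ $13 = $4,151
Total COGS = $5,500 + $4,151 = $9,651
Ending inventory: 165 @ $15 + 111 @ $13 = $3,918

111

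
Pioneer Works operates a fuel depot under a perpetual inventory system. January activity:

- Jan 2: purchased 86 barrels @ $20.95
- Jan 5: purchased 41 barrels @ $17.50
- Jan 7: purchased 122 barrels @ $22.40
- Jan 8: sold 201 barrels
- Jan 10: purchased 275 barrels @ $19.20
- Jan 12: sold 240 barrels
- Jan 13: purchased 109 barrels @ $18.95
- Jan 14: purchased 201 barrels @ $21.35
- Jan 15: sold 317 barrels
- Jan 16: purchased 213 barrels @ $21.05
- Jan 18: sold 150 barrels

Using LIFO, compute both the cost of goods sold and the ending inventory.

Jan 8, 201 sold [LIFO — newest first]: 122 @ $22.40 + 41 @ $17.50 + 38 @ $20.95 = $4,246.40
Jan 12, 240 sold [LIFO — newest first]: 240 @ $19.20 = $4,608.00
Jan 15, 317 sold [LIFO — newest first]: 201 @ $21.35 + 109 @ $18.95 + 7 @ $19.20 = $6,491.30
Jan 18, 150 sold [LIFO — newest first]: 150 @ $21.05 = $3,157.50
Total COGS = $4,246.40 + $4,608.00 + $6,491.30 + $3,157.50 = $18,503.20
Ending inventory: 48 @ $20.95 + 28 @ $19.20 + 63 @ $21.05 = $2,869.35
Check: goods available $21,372.55 = COGS $18,503.20 + ending $2,869.35

COGS = $18,503.20; ending inventory = $2,869.35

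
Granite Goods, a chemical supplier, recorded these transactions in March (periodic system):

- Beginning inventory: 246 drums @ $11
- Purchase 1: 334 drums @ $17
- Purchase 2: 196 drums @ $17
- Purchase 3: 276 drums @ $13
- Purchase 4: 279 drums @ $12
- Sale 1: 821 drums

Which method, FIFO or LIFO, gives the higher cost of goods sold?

FIFO COGS: 246 @ $11 + 334 @ $17 + 196 @ $17 + 45 @ $13 = $12,301
LIFO COGS: 279 @ $12 + 276 @ $13 + 196 @ $17 + 70 @ $17 = $11,458

FIFO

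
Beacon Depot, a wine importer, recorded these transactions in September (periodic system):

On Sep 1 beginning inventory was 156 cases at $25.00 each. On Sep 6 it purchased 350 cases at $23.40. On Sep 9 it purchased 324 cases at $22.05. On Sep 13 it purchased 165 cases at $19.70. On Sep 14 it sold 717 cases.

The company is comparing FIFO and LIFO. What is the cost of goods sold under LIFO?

COGS = $15,729.90

FIFO COGS: 156 @ $25.00 + 350 @ $23.40 + 211 @ $22.05 = $16,742.55
LIFO COGS: 165 @ $19.70 + 324 @ $22.05 + 228 @ $23.40 = $15,729.90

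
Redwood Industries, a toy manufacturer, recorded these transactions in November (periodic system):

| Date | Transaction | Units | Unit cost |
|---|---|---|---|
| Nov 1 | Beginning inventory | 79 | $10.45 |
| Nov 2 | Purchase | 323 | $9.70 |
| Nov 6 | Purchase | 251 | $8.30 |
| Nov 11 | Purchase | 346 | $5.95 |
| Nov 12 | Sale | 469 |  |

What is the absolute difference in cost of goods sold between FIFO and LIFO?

$1,435.15

FIFO COGS: 79 @ $10.45 + 323 @ $9.70 + 67 @ $8.30 = $4,514.75
LIFO COGS: 346 @ $5.95 + 123 @ $8.30 = $3,079.60
Difference = |$4,514.75 − $3,079.60| = $1,435.15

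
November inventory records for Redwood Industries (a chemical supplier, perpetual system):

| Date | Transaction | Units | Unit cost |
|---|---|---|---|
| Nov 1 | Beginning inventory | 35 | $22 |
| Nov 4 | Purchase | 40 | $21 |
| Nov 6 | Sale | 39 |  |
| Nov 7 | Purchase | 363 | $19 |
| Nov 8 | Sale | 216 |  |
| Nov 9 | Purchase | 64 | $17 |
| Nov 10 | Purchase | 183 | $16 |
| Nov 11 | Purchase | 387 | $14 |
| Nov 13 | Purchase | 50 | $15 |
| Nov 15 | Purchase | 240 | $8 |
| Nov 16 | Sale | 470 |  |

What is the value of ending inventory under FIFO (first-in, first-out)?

Nov 6, 39 sold [FIFO — oldest first]: 35 @ $22 + 4 @ $21 = $854
Nov 8, 216 sold [FIFO — oldest first]: 36 @ $21 + 180 @ $19 = $4,176
Nov 16, 470 sold [FIFO — oldest first]: 183 @ $19 + 64 @ $17 + 183 @ $16 + 40 @ $14 = $8,053
Total COGS = $854 + $4,176 + $8,053 = $13,083
Ending inventory: 347 @ $14 + 50 @ $15 + 240 @ $8 = $7,528
Check: goods available $20,611 = COGS $13,083 + ending $7,528

Ending inventory = $7,528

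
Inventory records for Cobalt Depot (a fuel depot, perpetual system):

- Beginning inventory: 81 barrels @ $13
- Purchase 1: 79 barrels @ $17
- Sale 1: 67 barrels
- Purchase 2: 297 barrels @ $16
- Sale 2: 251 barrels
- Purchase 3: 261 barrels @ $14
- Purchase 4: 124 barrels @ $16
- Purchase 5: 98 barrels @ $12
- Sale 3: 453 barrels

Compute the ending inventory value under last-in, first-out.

Sale 1 (67) [LIFO — newest first]: 67 @ $17 = $1,139
Sale 2 (251) [LIFO — newest first]: 251 @ $16 = $4,016
Sale 3 (453) [LIFO — newest first]: 98 @ $12 + 124 @ $16 + 231 @ $14 = $6,394
Total COGS = $1,139 + $4,016 + $6,394 = $11,549
Ending inventory: 81 @ $13 + 12 @ $17 + 46 @ $16 + 30 @ $14 = $2,413
Check: goods available $13,962 = COGS $11,549 + ending $2,413

Ending inventory = $2,413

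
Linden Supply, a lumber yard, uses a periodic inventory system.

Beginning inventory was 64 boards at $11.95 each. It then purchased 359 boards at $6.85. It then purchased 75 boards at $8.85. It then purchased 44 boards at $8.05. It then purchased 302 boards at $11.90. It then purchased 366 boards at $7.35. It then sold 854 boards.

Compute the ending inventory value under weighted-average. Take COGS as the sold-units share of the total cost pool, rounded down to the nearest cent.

Ending inventory = $3,096.85

Sale 1, sell 854: 854/1210 × $10,525.80 → $7,428.95
Ending inventory (cost pool remaining) = $3,096.85
Check: goods available $10,525.80 = COGS $7,428.95 + ending $3,096.85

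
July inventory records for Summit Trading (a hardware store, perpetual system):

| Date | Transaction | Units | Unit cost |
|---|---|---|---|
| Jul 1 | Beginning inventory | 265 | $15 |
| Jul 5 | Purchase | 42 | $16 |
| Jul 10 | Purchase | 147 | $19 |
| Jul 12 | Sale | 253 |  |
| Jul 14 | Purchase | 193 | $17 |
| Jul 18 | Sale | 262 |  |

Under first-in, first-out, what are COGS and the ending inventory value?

COGS = $8,477; ending inventory = $2,244

Jul 12, 253 sold [FIFO — oldest first]: 253 @ $15 = $3,795
Jul 18, 262 sold [FIFO — oldest first]: 12 @ $15 + 42 @ $16 + 147 @ $19 + 61 @ $17 = $4,682
Total COGS = $3,795 + $4,682 = $8,477
Ending inventory: 132 @ $17 = $2,244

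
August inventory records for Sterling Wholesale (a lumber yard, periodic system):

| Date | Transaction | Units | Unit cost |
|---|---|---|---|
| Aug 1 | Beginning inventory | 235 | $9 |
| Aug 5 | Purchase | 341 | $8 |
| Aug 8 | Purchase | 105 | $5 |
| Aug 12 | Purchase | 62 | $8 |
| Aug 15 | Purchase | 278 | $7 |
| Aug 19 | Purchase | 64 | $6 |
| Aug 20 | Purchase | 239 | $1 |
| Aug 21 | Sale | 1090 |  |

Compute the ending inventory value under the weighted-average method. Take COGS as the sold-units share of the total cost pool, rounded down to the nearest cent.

Ending inventory = $1,490.43

Aug 21, sell 1090: 1090/1324 × $8,433.00 → $6,942.57
Ending inventory (cost pool remaining) = $1,490.43
Check: goods available $8,433.00 = COGS $6,942.57 + ending $1,490.43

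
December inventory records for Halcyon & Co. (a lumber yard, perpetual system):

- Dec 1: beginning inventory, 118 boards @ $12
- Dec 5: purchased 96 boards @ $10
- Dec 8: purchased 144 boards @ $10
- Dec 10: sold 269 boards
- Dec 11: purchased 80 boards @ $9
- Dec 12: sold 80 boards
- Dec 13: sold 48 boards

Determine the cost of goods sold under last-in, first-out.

COGS = $4,044

Dec 10, 269 sold [LIFO — newest first]: 144 @ $10 + 96 @ $10 + 29 @ $12 = $2,748
Dec 12, 80 sold [LIFO — newest first]: 80 @ $9 = $720
Dec 13, 48 sold [LIFO — newest first]: 48 @ $12 = $576
Total COGS = $2,748 + $720 + $576 = $4,044
Ending inventory: 41 @ $12 = $492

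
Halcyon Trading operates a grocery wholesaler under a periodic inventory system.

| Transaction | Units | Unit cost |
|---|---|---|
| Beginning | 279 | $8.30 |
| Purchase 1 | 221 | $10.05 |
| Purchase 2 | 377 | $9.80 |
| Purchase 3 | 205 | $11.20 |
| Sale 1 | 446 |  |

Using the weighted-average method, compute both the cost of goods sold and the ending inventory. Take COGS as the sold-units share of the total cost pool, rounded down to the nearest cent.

Sale 1, sell 446: 446/1082 × $10,527.35 → $4,339.36
Ending inventory (cost pool remaining) = $6,187.99

COGS = $4,339.36; ending inventory = $6,187.99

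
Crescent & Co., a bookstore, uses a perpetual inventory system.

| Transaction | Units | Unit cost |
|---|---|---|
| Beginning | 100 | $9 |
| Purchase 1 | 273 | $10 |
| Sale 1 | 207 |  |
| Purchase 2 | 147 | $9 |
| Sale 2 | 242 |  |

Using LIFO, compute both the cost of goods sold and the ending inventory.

Sale 1 (207) [LIFO — newest first]: 207 @ $10 = $2,070
Sale 2 (242) [LIFO — newest first]: 147 @ $9 + 66 @ $10 + 29 @ $9 = $2,244
Total COGS = $2,070 + $2,244 = $4,314
Ending inventory: 71 @ $9 = $639

COGS = $4,314; ending inventory = $639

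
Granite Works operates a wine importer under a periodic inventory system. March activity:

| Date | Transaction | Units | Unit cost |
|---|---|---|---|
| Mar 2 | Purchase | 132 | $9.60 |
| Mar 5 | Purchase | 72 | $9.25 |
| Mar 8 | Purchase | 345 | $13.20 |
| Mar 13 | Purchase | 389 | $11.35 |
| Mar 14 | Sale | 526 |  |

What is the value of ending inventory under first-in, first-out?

Mar 14, 526 sold [FIFO — oldest first]: 132 @ $9.60 + 72 @ $9.25 + 322 @ $13.20 = $6,183.60
Ending inventory: 23 @ $13.20 + 389 @ $11.35 = $4,718.75
Check: goods available $10,902.35 = COGS $6,183.60 + ending $4,718.75

Ending inventory = $4,718.75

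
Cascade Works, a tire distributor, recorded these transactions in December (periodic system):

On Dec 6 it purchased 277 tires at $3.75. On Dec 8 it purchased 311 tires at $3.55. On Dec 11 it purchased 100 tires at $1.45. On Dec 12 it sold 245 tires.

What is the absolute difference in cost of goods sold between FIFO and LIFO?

FIFO COGS: 245 @ $3.75 = $918.75
LIFO COGS: 100 @ $1.45 + 145 @ $3.55 = $659.75
Difference = |$918.75 − $659.75| = $259.00

$259.00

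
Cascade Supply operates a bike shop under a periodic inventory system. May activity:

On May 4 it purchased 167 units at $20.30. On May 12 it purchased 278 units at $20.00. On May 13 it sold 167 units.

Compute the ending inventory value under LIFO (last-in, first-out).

May 13, 167 sold [LIFO — newest first]: 167 @ $20.00 = $3,340.00
Ending inventory: 167 @ $20.30 + 111 @ $20.00 = $5,610.10
Check: goods available $8,950.10 = COGS $3,340.00 + ending $5,610.10

Ending inventory = $5,610.10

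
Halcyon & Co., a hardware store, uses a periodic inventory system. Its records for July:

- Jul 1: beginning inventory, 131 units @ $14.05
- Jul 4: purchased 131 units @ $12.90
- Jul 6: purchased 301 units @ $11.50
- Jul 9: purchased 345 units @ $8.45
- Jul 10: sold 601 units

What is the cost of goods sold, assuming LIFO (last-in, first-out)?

Jul 10, 601 sold [LIFO — newest first]: 345 @ $8.45 + 256 @ $11.50 = $5,859.25
Ending inventory: 131 @ $14.05 + 131 @ $12.90 + 45 @ $11.50 = $4,047.95

COGS = $5,859.25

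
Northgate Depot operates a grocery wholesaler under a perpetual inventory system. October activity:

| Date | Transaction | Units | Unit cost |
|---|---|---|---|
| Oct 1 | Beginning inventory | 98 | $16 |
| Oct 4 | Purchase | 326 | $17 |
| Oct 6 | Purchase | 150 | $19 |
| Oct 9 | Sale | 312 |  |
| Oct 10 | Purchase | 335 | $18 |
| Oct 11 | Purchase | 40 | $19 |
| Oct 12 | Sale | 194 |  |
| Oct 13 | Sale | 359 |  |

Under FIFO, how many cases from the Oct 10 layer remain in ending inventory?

Oct 9, 312 sold [FIFO — oldest first]: 98 @ $16 + 214 @ $17 = $5,206
Oct 12, 194 sold [FIFO — oldest first]: 112 @ $17 + 82 @ $19 = $3,462
Oct 13, 359 sold [FIFO — oldest first]: 68 @ $19 + 291 @ $18 = $6,530
Total COGS = $5,206 + $3,462 + $6,530 = $15,198
Ending inventory: 44 @ $18 + 40 @ $19 = $1,552

44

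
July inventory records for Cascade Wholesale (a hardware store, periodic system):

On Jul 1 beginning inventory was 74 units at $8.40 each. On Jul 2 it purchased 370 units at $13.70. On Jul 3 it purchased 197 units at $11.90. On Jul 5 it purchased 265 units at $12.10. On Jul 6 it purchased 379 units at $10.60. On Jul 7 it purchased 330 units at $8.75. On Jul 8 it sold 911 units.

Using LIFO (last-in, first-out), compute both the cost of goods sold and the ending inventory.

COGS = $9,349.10; ending inventory = $8,797.20

Jul 8, 911 sold [LIFO — newest first]: 330 @ $8.75 + 379 @ $10.60 + 202 @ $12.10 = $9,349.10
Ending inventory: 74 @ $8.40 + 370 @ $13.70 + 197 @ $11.90 + 63 @ $12.10 = $8,797.20
Check: goods available $18,146.30 = COGS $9,349.10 + ending $8,797.20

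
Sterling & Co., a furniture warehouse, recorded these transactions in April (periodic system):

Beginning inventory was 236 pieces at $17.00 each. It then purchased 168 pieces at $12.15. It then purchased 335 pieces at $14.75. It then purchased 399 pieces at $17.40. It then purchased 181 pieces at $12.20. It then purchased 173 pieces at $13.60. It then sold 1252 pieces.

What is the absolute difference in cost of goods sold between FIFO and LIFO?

$890.40

FIFO COGS: 236 @ $17.00 + 168 @ $12.15 + 335 @ $14.75 + 399 @ $17.40 + 114 @ $12.20 = $19,327.85
LIFO COGS: 173 @ $13.60 + 181 @ $12.20 + 399 @ $17.40 + 335 @ $14.75 + 164 @ $12.15 = $18,437.45
Difference = |$19,327.85 − $18,437.45| = $890.40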